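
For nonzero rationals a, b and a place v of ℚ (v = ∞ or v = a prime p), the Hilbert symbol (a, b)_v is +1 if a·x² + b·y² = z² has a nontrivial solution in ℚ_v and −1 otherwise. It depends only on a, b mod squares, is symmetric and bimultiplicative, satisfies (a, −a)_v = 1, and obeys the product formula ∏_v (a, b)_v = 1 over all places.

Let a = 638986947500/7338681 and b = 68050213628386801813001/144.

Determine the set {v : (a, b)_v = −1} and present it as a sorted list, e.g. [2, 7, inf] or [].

[7, 11, 13, 23, 41, 53]

(a, b) ≡ (884411, 87000394481) mod (ℚ^×)²; places V = {2, 3, 5, 7, 11, 13, 17, 23, 37, 41, 43, 47, 53, ∞}.
(a,b)_13: α=0, u≡8; β=1, v≡5 (mod 13); (8|13)=-1, (5|13)=-1; sign (−1)^0·-1^1·-1^0 = -1.
(a,b)_37: α=1, u≡11; β=3, v≡3 (mod 37); (11|37)=+1, (3|37)=+1; sign (−1)^0·+1^3·+1^1 = +1.
(a,b)_43: α=-2, u≡29; β=0, v≡35 (mod 43); (29|43)=-1, (35|43)=+1; sign (−1)^0·-1^0·+1^-2 = +1.
(a,b)_17: α=2, u≡10; β=0, v≡7 (mod 17); (10|17)=-1, (7|17)=-1; sign (−1)^0·-1^0·-1^2 = +1.
(a,b)_41: α=1, u≡8; β=3, v≡7 (mod 41); (8|41)=+1, (7|41)=-1; sign (−1)^0·+1^3·-1^1 = -1.
(a,b)_53: α=1, u≡5; β=3, v≡7 (mod 53); (5|53)=-1, (7|53)=+1; sign (−1)^0·-1^3·+1^1 = -1.
(a,b)_2: α=2, β=-4; u≡3, v≡1 (mod 8); ε(u)ε(v)=1·0, αω(v)=2·0, βω(u)=-4·1; sum ≡ 0  ⇒  +1.
(a,b)_47: α=0, u≡14; β=1, v≡18 (mod 47); (14|47)=+1, (18|47)=+1; sign (−1)^0·+1^1·+1^0 = +1.
(a,b)_7: α=-2, u≡5; β=1, v≡6 (mod 7); (5|7)=-1, (6|7)=-1; sign (−1)^0·-1^1·-1^-2 = -1.
(a,b)_∞: sgn(884411)=+, sgn(87000394481)=+, so +1.
(a,b)_5: α=4, u≡1; β=0, v≡4 (mod 5); (1|5)=+1, (4|5)=+1; sign (−1)^0·+1^0·+1^4 = +1.
(a,b)_23: α=0, u≡19; β=1, v≡1 (mod 23); (19|23)=-1, (1|23)=+1; sign (−1)^0·-1^1·+1^0 = -1.
(a,b)_3: α=-4, u≡2; β=-2, v≡2 (mod 3); (2|3)=-1, (2|3)=-1; sign (−1)^0·-1^-2·-1^-4 = +1.
(a,b)_11: α=1, u≡2; β=3, v≡6 (mod 11); (2|11)=-1, (6|11)=-1; sign (−1)^1·-1^3·-1^1 = -1.
Ram(884411, 87000394481) = {7, 11, 13, 23, 41, 53}; no ℚ_7-point on the conic.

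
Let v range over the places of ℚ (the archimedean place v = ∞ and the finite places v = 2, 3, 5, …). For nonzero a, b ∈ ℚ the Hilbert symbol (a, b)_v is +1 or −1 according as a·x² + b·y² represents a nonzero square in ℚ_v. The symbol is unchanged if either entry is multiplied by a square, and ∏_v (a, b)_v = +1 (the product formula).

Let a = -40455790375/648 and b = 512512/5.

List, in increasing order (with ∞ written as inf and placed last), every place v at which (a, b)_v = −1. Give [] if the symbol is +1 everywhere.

(a, b) ≡ (-3230, 10010) mod (ℚ^×)²; places V = {2, 3, 5, 7, 11, 13, 17, 19, ∞}.
(a,b)_11: α=2, u≡1; β=1, v≡8 (mod 11); (1|11)=+1, (8|11)=-1; sign (−1)^0·+1^1·-1^2 = +1.
(a,b)_2: α=-3, β=9; u≡1, v≡5 (mod 8); ε(u)ε(v)=0·0, αω(v)=-3·1, βω(u)=9·0; sum ≡ 1  ⇒  -1.
(a,b)_19: α=1, u≡16; β=0, v≡5 (mod 19); (16|19)=+1, (5|19)=+1; sign (−1)^0·+1^0·+1^1 = +1.
(a,b)_5: α=3, u≡4; β=-1, v≡2 (mod 5); (4|5)=+1, (2|5)=-1; sign (−1)^0·+1^-1·-1^3 = -1.
(a,b)_∞: sgn(-3230)=−, sgn(10010)=+, so +1.
(a,b)_7: α=2, u≡4; β=1, v≡2 (mod 7); (4|7)=+1, (2|7)=+1; sign (−1)^0·+1^1·+1^2 = +1.
(a,b)_17: α=1, u≡10; β=0, v≡6 (mod 17); (10|17)=-1, (6|17)=-1; sign (−1)^0·-1^0·-1^1 = -1.
(a,b)_3: α=-4, u≡1; β=0, v≡2 (mod 3); (1|3)=+1, (2|3)=-1; sign (−1)^0·+1^0·-1^-4 = +1.
(a,b)_13: α=2, u≡5; β=1, v≡12 (mod 13); (5|13)=-1, (12|13)=+1; sign (−1)^0·-1^1·+1^2 = -1.
(-3230, 10010 / ℚ) ramifies at {2, 5, 13, 17}: a division algebra.

[2, 5, 13, 17]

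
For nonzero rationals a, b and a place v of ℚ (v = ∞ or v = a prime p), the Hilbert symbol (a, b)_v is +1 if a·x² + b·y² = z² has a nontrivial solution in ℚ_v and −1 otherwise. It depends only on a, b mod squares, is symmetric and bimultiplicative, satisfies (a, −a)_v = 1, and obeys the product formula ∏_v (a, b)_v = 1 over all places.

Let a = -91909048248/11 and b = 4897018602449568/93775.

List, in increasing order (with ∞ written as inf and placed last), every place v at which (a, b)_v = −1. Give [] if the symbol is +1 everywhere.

(a, b) ≡ (-682, 1302) mod (ℚ^×)²; places V = {2, 3, 5, 7, 11, 23, 31, ∞}.
(a,b)_∞: sgn(-682)=−, sgn(1302)=+, so +1.
(a,b)_5: α=0, u≡2; β=-2, v≡3 (mod 5); (2|5)=-1, (3|5)=-1; sign (−1)^0·-1^-2·-1^0 = +1.
(a,b)_11: α=-1, u≡5; β=-2, v≡9 (mod 11); (5|11)=+1, (9|11)=+1; sign (−1)^0·+1^-2·+1^-1 = +1.
(a,b)_7: α=0, u≡1; β=3, v≡1 (mod 7); (1|7)=+1, (1|7)=+1; sign (−1)^0·+1^3·+1^0 = +1.
(a,b)_31: α=3, u≡19; β=-1, v≡21 (mod 31); (19|31)=+1, (21|31)=-1; sign (−1)^1·+1^-1·-1^3 = +1.
(a,b)_2: α=3, β=5; u≡3, v≡3 (mod 8); ε(u)ε(v)=1·1, αω(v)=3·1, βω(u)=5·1; sum ≡ 1  ⇒  -1.
(a,b)_23: α=2, u≡18; β=4, v≡17 (mod 23); (18|23)=+1, (17|23)=-1; sign (−1)^0·+1^4·-1^2 = +1.
(a,b)_3: α=6, u≡2; β=13, v≡2 (mod 3); (2|3)=-1, (2|3)=-1; sign (−1)^0·-1^13·-1^6 = -1.
|Ram(-682, 1302)| = 2, even; anisotropic at {2, 3}.

[2, 3]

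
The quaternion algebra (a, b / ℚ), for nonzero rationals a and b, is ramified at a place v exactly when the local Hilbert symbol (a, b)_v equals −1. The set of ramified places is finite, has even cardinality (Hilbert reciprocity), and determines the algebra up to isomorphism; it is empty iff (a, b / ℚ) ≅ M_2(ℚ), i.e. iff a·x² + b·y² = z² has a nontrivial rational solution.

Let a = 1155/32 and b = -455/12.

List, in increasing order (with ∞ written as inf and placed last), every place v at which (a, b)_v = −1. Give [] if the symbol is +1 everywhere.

(a, b) ≡ (2310, -1365) mod (ℚ^×)²; places V = {2, 3, 5, 7, 11, 13, ∞}.
(a,b)_11: α=1, u≡5; β=0, v≡7 (mod 11); (5|11)=+1, (7|11)=-1; sign (−1)^0·+1^0·-1^1 = -1.
(a,b)_5: α=1, u≡3; β=1, v≡2 (mod 5); (3|5)=-1, (2|5)=-1; sign (−1)^0·-1^1·-1^1 = +1.
(a,b)_13: α=0, u≡4; β=1, v≡9 (mod 13); (4|13)=+1, (9|13)=+1; sign (−1)^0·+1^1·+1^0 = +1.
(a,b)_7: α=1, u≡1; β=1, v≡1 (mod 7); (1|7)=+1, (1|7)=+1; sign (−1)^1·+1^1·+1^1 = -1.
(a,b)_2: α=-5, β=-2; u≡3, v≡3 (mod 8); ε(u)ε(v)=1·1, αω(v)=-5·1, βω(u)=-2·1; sum ≡ 0  ⇒  +1.
(a,b)_3: α=1, u≡2; β=-1, v≡1 (mod 3); (2|3)=-1, (1|3)=+1; sign (−1)^1·-1^-1·+1^1 = +1.
(a,b)_∞: sgn(2310)=+, sgn(-1365)=−, so +1.
(2310, -1365 / ℚ) ramifies at {7, 11}: a division algebra.

[7, 11]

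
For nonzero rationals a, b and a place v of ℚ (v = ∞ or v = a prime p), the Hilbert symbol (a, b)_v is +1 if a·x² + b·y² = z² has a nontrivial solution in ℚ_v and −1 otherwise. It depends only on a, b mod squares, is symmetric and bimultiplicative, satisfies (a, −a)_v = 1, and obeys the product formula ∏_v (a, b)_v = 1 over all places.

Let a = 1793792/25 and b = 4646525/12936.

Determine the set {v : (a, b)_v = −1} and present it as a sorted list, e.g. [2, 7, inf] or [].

[3, 11, 13, 17]

Mod squares: a ≡ 143, b ≡ 14586. Check v ∈ {∞, 2, 3, 5, 7, 11, 13, 17, 29}.
v=29: a=29^0·(≡8), b=29^2·(≡22) mod 29; (8|29)=-1, (22|29)=+1; (−1)^{0·2·14}·(-1)^2·(+1)^0 = +1.
v=2: v_2(a)=8, v_2(b)=-3; units ≡ 7, 5 (mod 8); ε·ε+αω+βω = 1·0+8·1+-3·0 ≡ 0  ⇒  (a,b)_2 = +1.
v=13: a=13^1·(≡11), b=13^1·(≡3) mod 13; (11|13)=-1, (3|13)=+1; (−1)^{1·1·6}·(-1)^1·(+1)^1 = -1.
v=17: a=17^0·(≡11), b=17^1·(≡1) mod 17; (11|17)=-1, (1|17)=+1; (−1)^{0·1·8}·(-1)^1·(+1)^0 = -1.
v=11: a=11^1·(≡10), b=11^-1·(≡7) mod 11; (10|11)=-1, (7|11)=-1; (−1)^{1·-1·5}·(-1)^-1·(-1)^1 = -1.
v=3: a=3^0·(≡2), b=3^-1·(≡2) mod 3; (2|3)=-1, (2|3)=-1; (−1)^{0·-1·1}·(-1)^-1·(-1)^0 = -1.
v=7: a=7^2·(≡3), b=7^-2·(≡6) mod 7; (3|7)=-1, (6|7)=-1; (−1)^{2·-2·3}·(-1)^-2·(-1)^2 = +1.
v=∞: 143 > 0 and 14586 > 0  ⇒  (a,b)_∞ = +1.
v=5: a=5^-2·(≡2), b=5^2·(≡1) mod 5; (2|5)=-1, (1|5)=+1; (−1)^{-2·2·2}·(-1)^2·(+1)^-2 = +1.
|Ram(143, 14586)| = 4, even; anisotropic at {3, 11, 13, 17}.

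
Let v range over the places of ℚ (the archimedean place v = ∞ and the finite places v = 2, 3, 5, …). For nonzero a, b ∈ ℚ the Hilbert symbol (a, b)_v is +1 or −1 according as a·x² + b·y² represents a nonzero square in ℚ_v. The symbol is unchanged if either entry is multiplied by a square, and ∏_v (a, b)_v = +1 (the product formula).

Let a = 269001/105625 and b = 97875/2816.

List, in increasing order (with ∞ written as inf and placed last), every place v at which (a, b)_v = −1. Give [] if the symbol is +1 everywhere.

Mod squares: a ≡ 41, b ≡ 4785. Check v ∈ {∞, 2, 3, 5, 11, 13, 29, 41}.
v=11: a=11^0·(≡6), b=11^-1·(≡10) mod 11; (6|11)=-1, (10|11)=-1; (−1)^{0·-1·5}·(-1)^-1·(-1)^0 = -1.
v=3: a=3^8·(≡2), b=3^3·(≡2) mod 3; (2|3)=-1, (2|3)=-1; (−1)^{8·3·1}·(-1)^3·(-1)^8 = -1.
v=5: a=5^-4·(≡4), b=5^3·(≡3) mod 5; (4|5)=+1, (3|5)=-1; (−1)^{-4·3·2}·(+1)^3·(-1)^-4 = +1.
v=29: a=29^0·(≡12), b=29^1·(≡23) mod 29; (12|29)=-1, (23|29)=+1; (−1)^{0·1·14}·(-1)^1·(+1)^0 = -1.
v=41: a=41^1·(≡32), b=41^0·(≡12) mod 41; (32|41)=+1, (12|41)=-1; (−1)^{1·0·20}·(+1)^0·(-1)^1 = -1.
v=∞: 41 > 0 and 4785 > 0  ⇒  (a,b)_∞ = +1.
v=13: a=13^-2·(≡5), b=13^0·(≡3) mod 13; (5|13)=-1, (3|13)=+1; (−1)^{-2·0·6}·(-1)^0·(+1)^-2 = +1.
v=2: v_2(a)=0, v_2(b)=-8; units ≡ 1, 1 (mod 8); ε·ε+αω+βω = 0·0+0·0+-8·0 ≡ 0  ⇒  (a,b)_2 = +1.
Ram(41, 4785) = {3, 11, 29, 41}; no ℚ_3-point on the conic.

[3, 11, 29, 41]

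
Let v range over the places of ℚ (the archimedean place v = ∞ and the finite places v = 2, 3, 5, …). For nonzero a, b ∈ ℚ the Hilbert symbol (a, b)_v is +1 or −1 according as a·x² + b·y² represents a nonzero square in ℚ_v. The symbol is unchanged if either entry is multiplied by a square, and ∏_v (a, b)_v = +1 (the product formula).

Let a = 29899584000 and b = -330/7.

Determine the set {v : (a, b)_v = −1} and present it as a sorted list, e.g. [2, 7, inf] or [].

(a, b) ≡ (4290, -2310) mod (ℚ^×)²; places V = {2, 3, 5, 7, 11, 13, ∞}.
(a,b)_2: α=9, β=1; u≡1, v≡5 (mod 8); ε(u)ε(v)=0·0, αω(v)=9·1, βω(u)=1·0; sum ≡ 1  ⇒  -1.
(a,b)_13: α=1, u≡5; β=0, v≡3 (mod 13); (5|13)=-1, (3|13)=+1; sign (−1)^0·-1^0·+1^1 = +1.
(a,b)_11: α=3, u≡9; β=1, v≡2 (mod 11); (9|11)=+1, (2|11)=-1; sign (−1)^1·+1^1·-1^3 = +1.
(a,b)_3: α=3, u≡2; β=1, v≡1 (mod 3); (2|3)=-1, (1|3)=+1; sign (−1)^1·-1^1·+1^3 = +1.
(a,b)_∞: sgn(4290)=+, sgn(-2310)=−, so +1.
(a,b)_5: α=3, u≡2; β=1, v≡2 (mod 5); (2|5)=-1, (2|5)=-1; sign (−1)^0·-1^1·-1^3 = +1.
(a,b)_7: α=0, u≡6; β=-1, v≡6 (mod 7); (6|7)=-1, (6|7)=-1; sign (−1)^0·-1^-1·-1^0 = -1.
Ram(4290, -2310) = {2, 7}; no ℚ_2-point on the conic.

[2, 7]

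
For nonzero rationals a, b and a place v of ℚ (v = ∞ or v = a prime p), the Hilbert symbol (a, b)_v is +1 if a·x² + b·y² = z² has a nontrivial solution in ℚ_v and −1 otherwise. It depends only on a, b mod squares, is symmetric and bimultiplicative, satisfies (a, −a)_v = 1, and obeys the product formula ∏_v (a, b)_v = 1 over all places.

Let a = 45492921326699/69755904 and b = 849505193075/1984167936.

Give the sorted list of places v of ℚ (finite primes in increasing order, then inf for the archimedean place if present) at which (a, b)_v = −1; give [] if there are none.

[2, 31]

(a, b) ≡ (11, 2387) mod (ℚ^×)²; places V = {2, 3, 5, 7, 11, 29, 31, ∞}.
(a,b)_29: α=-2, u≡26; β=-2, v≡24 (mod 29); (26|29)=-1, (24|29)=+1; sign (−1)^0·-1^-2·+1^-2 = +1.
(a,b)_7: α=10, u≡2; β=7, v≡6 (mod 7); (2|7)=+1, (6|7)=-1; sign (−1)^0·+1^7·-1^10 = +1.
(a,b)_5: α=0, u≡1; β=2, v≡3 (mod 5); (1|5)=+1, (3|5)=-1; sign (−1)^0·+1^2·-1^0 = +1.
(a,b)_2: α=-10, β=-18; u≡3, v≡3 (mod 8); ε(u)ε(v)=1·1, αω(v)=-10·1, βω(u)=-18·1; sum ≡ 1  ⇒  -1.
(a,b)_31: α=0, u≡24; β=1, v≡27 (mod 31); (24|31)=-1, (27|31)=-1; sign (−1)^0·-1^1·-1^0 = -1.
(a,b)_3: α=-4, u≡2; β=-2, v≡2 (mod 3); (2|3)=-1, (2|3)=-1; sign (−1)^0·-1^-2·-1^-4 = +1.
(a,b)_11: α=5, u≡5; β=3, v≡10 (mod 11); (5|11)=+1, (10|11)=-1; sign (−1)^1·+1^3·-1^5 = +1.
(a,b)_∞: sgn(11)=+, sgn(2387)=+, so +1.
|Ram(11, 2387)| = 2, even; anisotropic at {2, 31}.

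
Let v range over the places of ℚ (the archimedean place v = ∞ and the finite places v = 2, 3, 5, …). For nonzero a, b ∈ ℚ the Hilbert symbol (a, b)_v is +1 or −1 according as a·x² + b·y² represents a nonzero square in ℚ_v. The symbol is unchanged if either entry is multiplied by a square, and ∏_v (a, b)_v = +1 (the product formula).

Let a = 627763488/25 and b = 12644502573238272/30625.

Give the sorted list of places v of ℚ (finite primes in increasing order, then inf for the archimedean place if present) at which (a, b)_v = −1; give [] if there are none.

[3, 11]

(a, b) ≡ (1122, 1122) mod (ℚ^×)²; places V = {2, 3, 5, 7, 11, 17, ∞}.
(a,b)_5: α=-2, u≡3; β=-4, v≡3 (mod 5); (3|5)=-1, (3|5)=-1; sign (−1)^0·-1^-4·-1^-2 = +1.
(a,b)_7: α=0, u≡4; β=-2, v≡1 (mod 7); (4|7)=+1, (1|7)=+1; sign (−1)^0·+1^-2·+1^0 = +1.
(a,b)_11: α=3, u≡4; β=5, v≡1 (mod 11); (4|11)=+1, (1|11)=+1; sign (−1)^1·+1^5·+1^3 = -1.
(a,b)_3: α=1, u≡2; β=3, v≡2 (mod 3); (2|3)=-1, (2|3)=-1; sign (−1)^1·-1^3·-1^1 = -1.
(a,b)_17: α=3, u≡9; β=5, v≡15 (mod 17); (9|17)=+1, (15|17)=+1; sign (−1)^0·+1^5·+1^3 = +1.
(a,b)_∞: sgn(1122)=+, sgn(1122)=+, so +1.
(a,b)_2: α=5, β=11; u≡1, v≡1 (mod 8); ε(u)ε(v)=0·0, αω(v)=5·0, βω(u)=11·0; sum ≡ 0  ⇒  +1.
(1122, 1122 / ℚ) ramifies at {3, 11}: a division algebra.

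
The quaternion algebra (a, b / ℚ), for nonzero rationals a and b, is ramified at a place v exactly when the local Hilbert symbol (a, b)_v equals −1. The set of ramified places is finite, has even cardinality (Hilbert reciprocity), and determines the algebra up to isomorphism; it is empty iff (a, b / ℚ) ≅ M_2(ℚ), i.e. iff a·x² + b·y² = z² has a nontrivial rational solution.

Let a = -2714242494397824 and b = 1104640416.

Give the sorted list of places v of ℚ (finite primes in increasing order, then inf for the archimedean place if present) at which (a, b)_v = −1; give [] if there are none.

[11, 17]

Mod squares: a ≡ -718217734, b ≡ 852346. Check v ∈ {∞, 2, 3, 11, 13, 17, 23, 31, 43, 53}.
v=23: a=23^1·(≡3), b=23^0·(≡4) mod 23; (3|23)=+1, (4|23)=+1; (−1)^{1·0·11}·(+1)^0·(+1)^1 = +1.
v=∞: -718217734 < 0 and 852346 > 0  ⇒  (a,b)_∞ = +1.
v=2: v_2(a)=7, v_2(b)=5; units ≡ 5, 5 (mod 8); ε·ε+αω+βω = 0·0+7·1+5·1 ≡ 0  ⇒  (a,b)_2 = +1.
v=11: a=11^0·(≡6), b=11^1·(≡7) mod 11; (6|11)=-1, (7|11)=-1; (−1)^{0·1·5}·(-1)^1·(-1)^0 = -1.
v=31: a=31^1·(≡19), b=31^0·(≡25) mod 31; (19|31)=+1, (25|31)=+1; (−1)^{1·0·15}·(+1)^0·(+1)^1 = +1.
v=3: a=3^10·(≡2), b=3^4·(≡1) mod 3; (2|3)=-1, (1|3)=+1; (−1)^{10·4·1}·(-1)^4·(+1)^10 = +1.
v=53: a=53^1·(≡12), b=53^1·(≡22) mod 53; (12|53)=-1, (22|53)=-1; (−1)^{1·1·26}·(-1)^1·(-1)^1 = +1.
v=13: a=13^1·(≡3), b=13^0·(≡9) mod 13; (3|13)=+1, (9|13)=+1; (−1)^{1·0·6}·(+1)^0·(+1)^1 = +1.
v=43: a=43^1·(≡36), b=43^1·(≡37) mod 43; (36|43)=+1, (37|43)=-1; (−1)^{1·1·21}·(+1)^1·(-1)^1 = +1.
v=17: a=17^1·(≡1), b=17^1·(≡3) mod 17; (1|17)=+1, (3|17)=-1; (−1)^{1·1·8}·(+1)^1·(-1)^1 = -1.
Ram(-718217734, 852346) = {11, 17}; no ℚ_11-point on the conic.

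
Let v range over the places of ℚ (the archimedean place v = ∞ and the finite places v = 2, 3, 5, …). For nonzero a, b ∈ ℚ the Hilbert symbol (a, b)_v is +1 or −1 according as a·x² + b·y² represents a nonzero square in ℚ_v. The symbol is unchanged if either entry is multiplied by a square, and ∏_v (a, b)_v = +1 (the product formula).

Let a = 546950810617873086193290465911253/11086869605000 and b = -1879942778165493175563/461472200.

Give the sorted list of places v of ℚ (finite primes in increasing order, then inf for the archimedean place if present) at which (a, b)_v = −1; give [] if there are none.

Mod squares: a ≡ 26, b ≡ -23606. Check v ∈ {∞, 2, 3, 5, 7, 11, 13, 17, 29, 31, 37}.
v=∞: 26 > 0 and -23606 < 0  ⇒  (a,b)_∞ = +1.
v=17: a=17^6·(≡2), b=17^4·(≡3) mod 17; (2|17)=+1, (3|17)=-1; (−1)^{6·4·8}·(+1)^4·(-1)^6 = +1.
v=2: v_2(a)=-3, v_2(b)=-3; units ≡ 5, 5 (mod 8); ε·ε+αω+βω = 0·0+-3·1+-3·1 ≡ 0  ⇒  (a,b)_2 = +1.
v=11: a=11^4·(≡3), b=11^3·(≡2) mod 11; (3|11)=+1, (2|11)=-1; (−1)^{4·3·5}·(+1)^3·(-1)^4 = +1.
v=3: a=3^12·(≡2), b=3^4·(≡1) mod 3; (2|3)=-1, (1|3)=+1; (−1)^{12·4·1}·(-1)^4·(+1)^12 = +1.
v=13: a=13^3·(≡2), b=13^2·(≡2) mod 13; (2|13)=-1, (2|13)=-1; (−1)^{3·2·6}·(-1)^2·(-1)^3 = -1.
v=7: a=7^-4·(≡6), b=7^-4·(≡5) mod 7; (6|7)=-1, (5|7)=-1; (−1)^{-4·-4·3}·(-1)^-4·(-1)^-4 = +1.
v=5: a=5^-4·(≡1), b=5^-2·(≡4) mod 5; (1|5)=+1, (4|5)=+1; (−1)^{-4·-2·2}·(+1)^-2·(+1)^-4 = +1.
v=31: a=31^-4·(≡15), b=31^-2·(≡28) mod 31; (15|31)=-1, (28|31)=+1; (−1)^{-4·-2·15}·(-1)^-2·(+1)^-4 = +1.
v=29: a=29^4·(≡14), b=29^3·(≡2) mod 29; (14|29)=-1, (2|29)=-1; (−1)^{4·3·14}·(-1)^3·(-1)^4 = -1.
v=37: a=37^4·(≡34), b=37^3·(≡21) mod 37; (34|37)=+1, (21|37)=+1; (−1)^{4·3·18}·(+1)^3·(+1)^4 = +1.
(26, -23606 / ℚ) ramifies at {13, 29}: a division algebra.

[13, 29]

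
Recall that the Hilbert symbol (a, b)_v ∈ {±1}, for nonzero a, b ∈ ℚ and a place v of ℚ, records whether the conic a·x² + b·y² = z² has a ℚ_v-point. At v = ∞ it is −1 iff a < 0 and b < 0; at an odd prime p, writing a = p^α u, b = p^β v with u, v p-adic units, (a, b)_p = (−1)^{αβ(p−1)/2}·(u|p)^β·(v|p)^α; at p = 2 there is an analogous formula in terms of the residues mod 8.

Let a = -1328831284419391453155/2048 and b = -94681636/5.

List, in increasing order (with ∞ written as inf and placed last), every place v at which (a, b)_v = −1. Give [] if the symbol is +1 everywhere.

[2, 5, 7, inf]

Mod squares: a ≡ -5510, b ≡ -327845. Check v ∈ {∞, 2, 3, 5, 7, 13, 17, 19, 29}.
v=17: a=17^0·(≡8), b=17^1·(≡3) mod 17; (8|17)=+1, (3|17)=-1; (−1)^{0·1·8}·(+1)^1·(-1)^0 = +1.
v=5: a=5^1·(≡3), b=5^-1·(≡4) mod 5; (3|5)=-1, (4|5)=+1; (−1)^{1·-1·2}·(-1)^-1·(+1)^1 = -1.
v=13: a=13^2·(≡8), b=13^0·(≡11) mod 13; (8|13)=-1, (11|13)=-1; (−1)^{2·0·6}·(-1)^0·(-1)^2 = +1.
v=2: v_2(a)=-11, v_2(b)=2; units ≡ 5, 3 (mod 8); ε·ε+αω+βω = 0·1+-11·1+2·1 ≡ 1  ⇒  (a,b)_2 = -1.
v=3: a=3^12·(≡1), b=3^0·(≡1) mod 3; (1|3)=+1, (1|3)=+1; (−1)^{12·0·1}·(+1)^0·(+1)^12 = +1.
v=29: a=29^3·(≡5), b=29^1·(≡22) mod 29; (5|29)=+1, (22|29)=+1; (−1)^{3·1·14}·(+1)^1·(+1)^3 = +1.
v=7: a=7^2·(≡5), b=7^1·(≡1) mod 7; (5|7)=-1, (1|7)=+1; (−1)^{2·1·3}·(-1)^1·(+1)^2 = -1.
v=19: a=19^5·(≡18), b=19^3·(≡17) mod 19; (18|19)=-1, (17|19)=+1; (−1)^{5·3·9}·(-1)^3·(+1)^5 = +1.
v=∞: -5510 < 0 and -327845 < 0  ⇒  (a,b)_∞ = -1.
|Ram(-5510, -327845)| = 4, even; anisotropic at {2, 5, 7, ∞}.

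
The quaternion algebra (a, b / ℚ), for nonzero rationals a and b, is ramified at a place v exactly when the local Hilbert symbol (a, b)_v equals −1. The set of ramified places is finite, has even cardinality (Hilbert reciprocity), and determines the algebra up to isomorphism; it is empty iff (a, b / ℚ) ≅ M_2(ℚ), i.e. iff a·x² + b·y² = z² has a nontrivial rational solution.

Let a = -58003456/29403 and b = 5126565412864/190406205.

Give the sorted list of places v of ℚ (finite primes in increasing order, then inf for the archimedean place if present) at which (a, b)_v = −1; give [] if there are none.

Mod squares: a ≡ -3, b ≡ 5. Check v ∈ {∞, 2, 3, 5, 7, 11, 17, 19}.
v=17: a=17^2·(≡10), b=17^-2·(≡5) mod 17; (10|17)=-1, (5|17)=-1; (−1)^{2·-2·8}·(-1)^-2·(-1)^2 = +1.
v=7: a=7^2·(≡4), b=7^4·(≡5) mod 7; (4|7)=+1, (5|7)=-1; (−1)^{2·4·3}·(+1)^4·(-1)^2 = +1.
v=∞: -3 < 0 and 5 > 0  ⇒  (a,b)_∞ = +1.
v=11: a=11^-2·(≡6), b=11^-4·(≡9) mod 11; (6|11)=-1, (9|11)=+1; (−1)^{-2·-4·5}·(-1)^-4·(+1)^-2 = +1.
v=19: a=19^0·(≡1), b=19^4·(≡1) mod 19; (1|19)=+1, (1|19)=+1; (−1)^{0·4·9}·(+1)^4·(+1)^0 = +1.
v=5: a=5^0·(≡3), b=5^-1·(≡4) mod 5; (3|5)=-1, (4|5)=+1; (−1)^{0·-1·2}·(-1)^-1·(+1)^0 = -1.
v=2: v_2(a)=12, v_2(b)=14; units ≡ 5, 5 (mod 8); ε·ε+αω+βω = 0·0+12·1+14·1 ≡ 0  ⇒  (a,b)_2 = +1.
v=3: a=3^-5·(≡2), b=3^-2·(≡2) mod 3; (2|3)=-1, (2|3)=-1; (−1)^{-5·-2·1}·(-1)^-2·(-1)^-5 = -1.
Ram(-3, 5) = {3, 5}; no ℚ_3-point on the conic.

[3, 5]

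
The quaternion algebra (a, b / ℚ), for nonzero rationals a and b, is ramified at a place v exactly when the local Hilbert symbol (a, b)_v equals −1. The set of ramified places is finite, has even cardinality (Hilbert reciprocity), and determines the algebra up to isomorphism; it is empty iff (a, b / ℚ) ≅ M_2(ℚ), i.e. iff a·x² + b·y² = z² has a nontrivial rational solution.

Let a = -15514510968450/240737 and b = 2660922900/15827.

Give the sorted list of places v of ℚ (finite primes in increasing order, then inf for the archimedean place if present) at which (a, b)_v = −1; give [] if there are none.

[2, 3]

Mod squares: a ≡ -34, b ≡ 22287. Check v ∈ {∞, 2, 3, 5, 7, 13, 17, 19, 23}.
v=17: a=17^-3·(≡15), b=17^-1·(≡15) mod 17; (15|17)=+1, (15|17)=+1; (−1)^{-3·-1·8}·(+1)^-1·(+1)^-3 = +1.
v=7: a=7^-2·(≡4), b=7^-2·(≡6) mod 7; (4|7)=+1, (6|7)=-1; (−1)^{-2·-2·3}·(+1)^-2·(-1)^-2 = +1.
v=3: a=3^8·(≡2), b=3^7·(≡1) mod 3; (2|3)=-1, (1|3)=+1; (−1)^{8·7·1}·(-1)^7·(+1)^8 = -1.
v=∞: -34 < 0 and 22287 > 0  ⇒  (a,b)_∞ = +1.
v=5: a=5^2·(≡1), b=5^2·(≡3) mod 5; (1|5)=+1, (3|5)=-1; (−1)^{2·2·2}·(+1)^2·(-1)^2 = +1.
v=2: v_2(a)=1, v_2(b)=2; units ≡ 7, 7 (mod 8); ε·ε+αω+βω = 1·1+1·0+2·0 ≡ 1  ⇒  (a,b)_2 = -1.
v=23: a=23^4·(≡2), b=23^3·(≡13) mod 23; (2|23)=+1, (13|23)=+1; (−1)^{4·3·11}·(+1)^3·(+1)^4 = +1.
v=13: a=13^2·(≡5), b=13^0·(≡2) mod 13; (5|13)=-1, (2|13)=-1; (−1)^{2·0·6}·(-1)^0·(-1)^2 = +1.
v=19: a=19^0·(≡6), b=19^-1·(≡2) mod 19; (6|19)=+1, (2|19)=-1; (−1)^{0·-1·9}·(+1)^-1·(-1)^0 = +1.
Ram(-34, 22287) = {2, 3}; no ℚ_2-point on the conic.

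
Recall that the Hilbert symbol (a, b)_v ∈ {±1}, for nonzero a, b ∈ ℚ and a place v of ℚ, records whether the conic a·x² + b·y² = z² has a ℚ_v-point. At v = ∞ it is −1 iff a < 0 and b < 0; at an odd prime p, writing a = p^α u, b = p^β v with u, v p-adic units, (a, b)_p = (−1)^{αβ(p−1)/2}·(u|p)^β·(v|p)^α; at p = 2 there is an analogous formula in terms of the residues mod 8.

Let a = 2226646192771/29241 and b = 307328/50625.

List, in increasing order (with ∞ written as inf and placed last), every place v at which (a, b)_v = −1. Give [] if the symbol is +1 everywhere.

Mod squares: a ≡ 899899, b ≡ 2. Check v ∈ {∞, 2, 3, 5, 7, 11, 13, 19, 29, 31}.
v=2: v_2(a)=0, v_2(b)=7; units ≡ 3, 1 (mod 8); ε·ε+αω+βω = 1·0+0·0+7·1 ≡ 1  ⇒  (a,b)_2 = -1.
v=13: a=13^3·(≡5), b=13^0·(≡7) mod 13; (5|13)=-1, (7|13)=-1; (−1)^{3·0·6}·(-1)^0·(-1)^3 = -1.
v=3: a=3^-4·(≡1), b=3^-4·(≡2) mod 3; (1|3)=+1, (2|3)=-1; (−1)^{-4·-4·1}·(+1)^-4·(-1)^-4 = +1.
v=7: a=7^1·(≡4), b=7^4·(≡2) mod 7; (4|7)=+1, (2|7)=+1; (−1)^{1·4·3}·(+1)^4·(+1)^1 = +1.
v=29: a=29^1·(≡28), b=29^0·(≡8) mod 29; (28|29)=+1, (8|29)=-1; (−1)^{1·0·14}·(+1)^0·(-1)^1 = -1.
v=11: a=11^5·(≡10), b=11^0·(≡7) mod 11; (10|11)=-1, (7|11)=-1; (−1)^{5·0·5}·(-1)^0·(-1)^5 = -1.
v=31: a=31^1·(≡11), b=31^0·(≡28) mod 31; (11|31)=-1, (28|31)=+1; (−1)^{1·0·15}·(-1)^0·(+1)^1 = +1.
v=∞: 899899 > 0 and 2 > 0  ⇒  (a,b)_∞ = +1.
v=19: a=19^-2·(≡14), b=19^0·(≡13) mod 19; (14|19)=-1, (13|19)=-1; (−1)^{-2·0·9}·(-1)^0·(-1)^-2 = +1.
v=5: a=5^0·(≡1), b=5^-4·(≡3) mod 5; (1|5)=+1, (3|5)=-1; (−1)^{0·-4·2}·(+1)^-4·(-1)^0 = +1.
(899899, 2 / ℚ) ramifies at {2, 11, 13, 29}: a division algebra.

[2, 11, 13, 29]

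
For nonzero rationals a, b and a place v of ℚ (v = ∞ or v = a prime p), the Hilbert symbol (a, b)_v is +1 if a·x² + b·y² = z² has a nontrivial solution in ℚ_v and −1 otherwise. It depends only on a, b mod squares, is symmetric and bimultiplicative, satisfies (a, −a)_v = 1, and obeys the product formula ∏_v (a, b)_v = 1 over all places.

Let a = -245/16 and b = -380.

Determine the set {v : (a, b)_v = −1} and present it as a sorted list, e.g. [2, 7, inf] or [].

[19, inf]

Mod squares: a ≡ -5, b ≡ -95. Check v ∈ {∞, 2, 5, 7, 19}.
v=7: a=7^2·(≡1), b=7^0·(≡5) mod 7; (1|7)=+1, (5|7)=-1; (−1)^{2·0·3}·(+1)^0·(-1)^2 = +1.
v=19: a=19^0·(≡12), b=19^1·(≡18) mod 19; (12|19)=-1, (18|19)=-1; (−1)^{0·1·9}·(-1)^1·(-1)^0 = -1.
v=∞: -5 < 0 and -95 < 0  ⇒  (a,b)_∞ = -1.
v=2: v_2(a)=-4, v_2(b)=2; units ≡ 3, 1 (mod 8); ε·ε+αω+βω = 1·0+-4·0+2·1 ≡ 0  ⇒  (a,b)_2 = +1.
v=5: a=5^1·(≡1), b=5^1·(≡4) mod 5; (1|5)=+1, (4|5)=+1; (−1)^{1·1·2}·(+1)^1·(+1)^1 = +1.
|Ram(-5, -95)| = 2, even; anisotropic at {19, ∞}.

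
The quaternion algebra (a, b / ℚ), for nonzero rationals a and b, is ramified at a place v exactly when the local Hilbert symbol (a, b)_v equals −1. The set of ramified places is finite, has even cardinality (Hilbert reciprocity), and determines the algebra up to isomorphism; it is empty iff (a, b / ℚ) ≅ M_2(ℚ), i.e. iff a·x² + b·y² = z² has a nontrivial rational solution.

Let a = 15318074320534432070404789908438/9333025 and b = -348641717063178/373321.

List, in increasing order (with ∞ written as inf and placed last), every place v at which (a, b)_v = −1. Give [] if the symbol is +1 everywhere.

[2, 17, 23, 43]

(a, b) ≡ (266662, -87978) mod (ℚ^×)²; places V = {2, 3, 5, 7, 11, 13, 17, 23, 31, 43, 47, ∞}.
(a,b)_43: α=2, u≡42; β=1, v≡5 (mod 43); (42|43)=-1, (5|43)=-1; sign (−1)^0·-1^1·-1^2 = -1.
(a,b)_7: α=4, u≡1; β=2, v≡5 (mod 7); (1|7)=+1, (5|7)=-1; sign (−1)^0·+1^2·-1^4 = +1.
(a,b)_3: α=2, u≡1; β=1, v≡2 (mod 3); (1|3)=+1, (2|3)=-1; sign (−1)^0·+1^1·-1^2 = +1.
(a,b)_5: α=-2, u≡3; β=0, v≡2 (mod 5); (3|5)=-1, (2|5)=-1; sign (−1)^0·-1^0·-1^-2 = +1.
(a,b)_2: α=1, β=1; u≡3, v≡3 (mod 8); ε(u)ε(v)=1·1, αω(v)=1·1, βω(u)=1·1; sum ≡ 1  ⇒  -1.
(a,b)_∞: sgn(266662)=+, sgn(-87978)=−, so +1.
(a,b)_13: α=-2, u≡6; β=-2, v≡6 (mod 13); (6|13)=-1, (6|13)=-1; sign (−1)^0·-1^-2·-1^-2 = +1.
(a,b)_11: α=3, u≡4; β=1, v≡6 (mod 11); (4|11)=+1, (6|11)=-1; sign (−1)^1·+1^1·-1^3 = +1.
(a,b)_23: α=7, u≡3; β=4, v≡17 (mod 23); (3|23)=+1, (17|23)=-1; sign (−1)^0·+1^4·-1^7 = -1.
(a,b)_17: α=5, u≡6; β=2, v≡7 (mod 17); (6|17)=-1, (7|17)=-1; sign (−1)^0·-1^2·-1^5 = -1.
(a,b)_31: α=3, u≡26; β=1, v≡28 (mod 31); (26|31)=-1, (28|31)=+1; sign (−1)^1·-1^1·+1^3 = +1.
(a,b)_47: α=-2, u≡13; β=-2, v≡9 (mod 47); (13|47)=-1, (9|47)=+1; sign (−1)^0·-1^-2·+1^-2 = +1.
(266662, -87978 / ℚ) ramifies at {2, 17, 23, 43}: a division algebra.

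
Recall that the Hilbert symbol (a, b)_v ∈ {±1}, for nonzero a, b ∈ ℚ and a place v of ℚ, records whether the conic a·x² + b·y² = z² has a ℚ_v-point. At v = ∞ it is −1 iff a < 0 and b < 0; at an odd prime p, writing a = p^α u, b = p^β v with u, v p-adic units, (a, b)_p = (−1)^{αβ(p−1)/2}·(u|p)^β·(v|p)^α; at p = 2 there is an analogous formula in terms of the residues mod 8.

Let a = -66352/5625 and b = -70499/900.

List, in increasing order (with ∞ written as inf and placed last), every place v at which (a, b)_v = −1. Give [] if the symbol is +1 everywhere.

[29, inf]

Mod squares: a ≡ -4147, b ≡ -70499. Check v ∈ {∞, 2, 3, 5, 11, 13, 17, 29}.
v=13: a=13^1·(≡2), b=13^1·(≡8) mod 13; (2|13)=-1, (8|13)=-1; (−1)^{1·1·6}·(-1)^1·(-1)^1 = +1.
v=17: a=17^0·(≡9), b=17^1·(≡16) mod 17; (9|17)=+1, (16|17)=+1; (−1)^{0·1·8}·(+1)^1·(+1)^0 = +1.
v=3: a=3^-2·(≡2), b=3^-2·(≡1) mod 3; (2|3)=-1, (1|3)=+1; (−1)^{-2·-2·1}·(-1)^-2·(+1)^-2 = +1.
v=∞: -4147 < 0 and -70499 < 0  ⇒  (a,b)_∞ = -1.
v=2: v_2(a)=4, v_2(b)=-2; units ≡ 5, 5 (mod 8); ε·ε+αω+βω = 0·0+4·1+-2·1 ≡ 0  ⇒  (a,b)_2 = +1.
v=5: a=5^-4·(≡2), b=5^-2·(≡1) mod 5; (2|5)=-1, (1|5)=+1; (−1)^{-4·-2·2}·(-1)^-2·(+1)^-4 = +1.
v=11: a=11^1·(≡10), b=11^1·(≡9) mod 11; (10|11)=-1, (9|11)=+1; (−1)^{1·1·5}·(-1)^1·(+1)^1 = +1.
v=29: a=29^1·(≡26), b=29^1·(≡5) mod 29; (26|29)=-1, (5|29)=+1; (−1)^{1·1·14}·(-1)^1·(+1)^1 = -1.
(-4147, -70499 / ℚ) ramifies at {29, ∞}: a division algebra.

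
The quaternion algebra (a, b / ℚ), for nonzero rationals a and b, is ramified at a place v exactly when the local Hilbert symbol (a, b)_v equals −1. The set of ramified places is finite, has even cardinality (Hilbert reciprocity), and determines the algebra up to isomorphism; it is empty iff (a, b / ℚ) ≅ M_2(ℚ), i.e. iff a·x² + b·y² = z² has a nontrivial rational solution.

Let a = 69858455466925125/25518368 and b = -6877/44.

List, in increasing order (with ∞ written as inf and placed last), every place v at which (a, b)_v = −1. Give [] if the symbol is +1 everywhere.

(a, b) ≡ (10010, -143) mod (ℚ^×)²; places V = {2, 3, 5, 7, 11, 13, 17, 19, 23, 47, ∞}.
(a,b)_3: α=2, u≡2; β=0, v≡1 (mod 3); (2|3)=-1, (1|3)=+1; sign (−1)^0·-1^0·+1^2 = +1.
(a,b)_7: α=5, u≡1; β=0, v≡2 (mod 7); (1|7)=+1, (2|7)=+1; sign (−1)^0·+1^0·+1^5 = +1.
(a,b)_11: α=1, u≡7; β=-1, v≡5 (mod 11); (7|11)=-1, (5|11)=+1; sign (−1)^1·-1^-1·+1^1 = +1.
(a,b)_17: α=2, u≡6; β=0, v≡11 (mod 17); (6|17)=-1, (11|17)=-1; sign (−1)^0·-1^0·-1^2 = +1.
(a,b)_13: α=3, u≡3; β=1, v≡6 (mod 13); (3|13)=+1, (6|13)=-1; sign (−1)^0·+1^1·-1^3 = -1.
(a,b)_5: α=3, u≡2; β=0, v≡2 (mod 5); (2|5)=-1, (2|5)=-1; sign (−1)^0·-1^0·-1^3 = -1.
(a,b)_19: α=-2, u≡9; β=0, v≡16 (mod 19); (9|19)=+1, (16|19)=+1; sign (−1)^0·+1^0·+1^-2 = +1.
(a,b)_2: α=-5, β=-2; u≡5, v≡1 (mod 8); ε(u)ε(v)=0·0, αω(v)=-5·0, βω(u)=-2·1; sum ≡ 0  ⇒  +1.
(a,b)_23: α=2, u≡5; β=2, v≡18 (mod 23); (5|23)=-1, (18|23)=+1; sign (−1)^0·-1^2·+1^2 = +1.
(a,b)_47: α=-2, u≡43; β=0, v≡5 (mod 47); (43|47)=-1, (5|47)=-1; sign (−1)^0·-1^0·-1^-2 = +1.
(a,b)_∞: sgn(10010)=+, sgn(-143)=−, so +1.
Ram(10010, -143) = {5, 13}; no ℚ_5-point on the conic.

[5, 13]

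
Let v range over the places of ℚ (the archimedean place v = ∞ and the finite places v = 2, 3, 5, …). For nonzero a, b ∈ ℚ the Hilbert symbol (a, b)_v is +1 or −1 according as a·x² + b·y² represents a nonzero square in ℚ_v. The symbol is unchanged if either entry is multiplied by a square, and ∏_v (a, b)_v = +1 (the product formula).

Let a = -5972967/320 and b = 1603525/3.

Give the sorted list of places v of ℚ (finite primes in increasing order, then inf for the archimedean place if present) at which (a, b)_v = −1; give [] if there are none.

[3, 5, 7, 17]

(a, b) ≡ (-19635, 3927) mod (ℚ^×)²; places V = {2, 3, 5, 7, 11, 13, 17, ∞}.
(a,b)_5: α=-1, u≡2; β=2, v≡2 (mod 5); (2|5)=-1, (2|5)=-1; sign (−1)^0·-1^2·-1^-1 = -1.
(a,b)_3: α=3, u≡1; β=-1, v≡1 (mod 3); (1|3)=+1, (1|3)=+1; sign (−1)^1·+1^-1·+1^3 = -1.
(a,b)_2: α=-6, β=0; u≡5, v≡7 (mod 8); ε(u)ε(v)=0·1, αω(v)=-6·0, βω(u)=0·1; sum ≡ 0  ⇒  +1.
(a,b)_13: α=2, u≡7; β=0, v≡9 (mod 13); (7|13)=-1, (9|13)=+1; sign (−1)^0·-1^0·+1^2 = +1.
(a,b)_7: α=1, u≡1; β=3, v≡2 (mod 7); (1|7)=+1, (2|7)=+1; sign (−1)^1·+1^3·+1^1 = -1.
(a,b)_11: α=1, u≡7; β=1, v≡1 (mod 11); (7|11)=-1, (1|11)=+1; sign (−1)^1·-1^1·+1^1 = +1.
(a,b)_17: α=1, u≡4; β=1, v≡3 (mod 17); (4|17)=+1, (3|17)=-1; sign (−1)^0·+1^1·-1^1 = -1.
(a,b)_∞: sgn(-19635)=−, sgn(3927)=+, so +1.
(-19635, 3927 / ℚ) ramifies at {3, 5, 7, 17}: a division algebra.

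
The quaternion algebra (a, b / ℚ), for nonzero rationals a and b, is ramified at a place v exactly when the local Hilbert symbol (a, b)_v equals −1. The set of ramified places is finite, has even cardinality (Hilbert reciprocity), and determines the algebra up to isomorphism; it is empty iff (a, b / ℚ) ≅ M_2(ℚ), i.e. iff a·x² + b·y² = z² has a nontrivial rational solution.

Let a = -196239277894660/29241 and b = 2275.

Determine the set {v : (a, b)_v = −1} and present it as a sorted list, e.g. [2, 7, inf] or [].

Mod squares: a ≡ -2467465, b ≡ 91. Check v ∈ {∞, 2, 3, 5, 7, 11, 13, 17, 19, 29}.
v=∞: -2467465 < 0 and 91 > 0  ⇒  (a,b)_∞ = +1.
v=7: a=7^7·(≡1), b=7^1·(≡3) mod 7; (1|7)=+1, (3|7)=-1; (−1)^{7·1·3}·(+1)^1·(-1)^7 = +1.
v=13: a=13^3·(≡5), b=13^1·(≡6) mod 13; (5|13)=-1, (6|13)=-1; (−1)^{3·1·6}·(-1)^1·(-1)^3 = +1.
v=17: a=17^1·(≡15), b=17^0·(≡14) mod 17; (15|17)=+1, (14|17)=-1; (−1)^{1·0·8}·(+1)^0·(-1)^1 = -1.
v=29: a=29^1·(≡25), b=29^0·(≡13) mod 29; (25|29)=+1, (13|29)=+1; (−1)^{1·0·14}·(+1)^0·(+1)^1 = +1.
v=2: v_2(a)=2, v_2(b)=0; units ≡ 7, 3 (mod 8); ε·ε+αω+βω = 1·1+2·1+0·0 ≡ 1  ⇒  (a,b)_2 = -1.
v=3: a=3^-4·(≡2), b=3^0·(≡1) mod 3; (2|3)=-1, (1|3)=+1; (−1)^{-4·0·1}·(-1)^0·(+1)^-4 = +1.
v=11: a=11^1·(≡2), b=11^0·(≡9) mod 11; (2|11)=-1, (9|11)=+1; (−1)^{1·0·5}·(-1)^0·(+1)^1 = +1.
v=19: a=19^-2·(≡10), b=19^0·(≡14) mod 19; (10|19)=-1, (14|19)=-1; (−1)^{-2·0·9}·(-1)^0·(-1)^-2 = +1.
v=5: a=5^1·(≡3), b=5^2·(≡1) mod 5; (3|5)=-1, (1|5)=+1; (−1)^{1·2·2}·(-1)^2·(+1)^1 = +1.
(-2467465, 91 / ℚ) ramifies at {2, 17}: a division algebra.

[2, 17]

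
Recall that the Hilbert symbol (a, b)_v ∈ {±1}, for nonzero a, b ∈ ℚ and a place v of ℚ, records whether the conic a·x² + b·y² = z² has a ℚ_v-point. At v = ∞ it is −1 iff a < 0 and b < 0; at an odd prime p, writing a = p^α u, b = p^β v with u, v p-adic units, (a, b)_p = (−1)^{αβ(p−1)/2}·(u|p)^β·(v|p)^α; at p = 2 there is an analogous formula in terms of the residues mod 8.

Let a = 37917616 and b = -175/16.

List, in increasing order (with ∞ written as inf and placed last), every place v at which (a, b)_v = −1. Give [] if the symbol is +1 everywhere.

[17, 19]

(a, b) ≡ (2369851, -7) mod (ℚ^×)²; places V = {2, 5, 7, 11, 17, 19, 23, 29, ∞}.
(a,b)_19: α=1, u≡18; β=0, v≡14 (mod 19); (18|19)=-1, (14|19)=-1; sign (−1)^0·-1^0·-1^1 = -1.
(a,b)_17: α=1, u≡14; β=0, v≡5 (mod 17); (14|17)=-1, (5|17)=-1; sign (−1)^0·-1^0·-1^1 = -1.
(a,b)_5: α=0, u≡1; β=2, v≡3 (mod 5); (1|5)=+1, (3|5)=-1; sign (−1)^0·+1^2·-1^0 = +1.
(a,b)_29: α=1, u≡10; β=0, v≡9 (mod 29); (10|29)=-1, (9|29)=+1; sign (−1)^0·-1^0·+1^1 = +1.
(a,b)_23: α=1, u≡21; β=0, v≡2 (mod 23); (21|23)=-1, (2|23)=+1; sign (−1)^0·-1^0·+1^1 = +1.
(a,b)_2: α=4, β=-4; u≡3, v≡1 (mod 8); ε(u)ε(v)=1·0, αω(v)=4·0, βω(u)=-4·1; sum ≡ 0  ⇒  +1.
(a,b)_11: α=1, u≡8; β=0, v≡9 (mod 11); (8|11)=-1, (9|11)=+1; sign (−1)^0·-1^0·+1^1 = +1.
(a,b)_∞: sgn(2369851)=+, sgn(-7)=−, so +1.
(a,b)_7: α=0, u≡2; β=1, v≡5 (mod 7); (2|7)=+1, (5|7)=-1; sign (−1)^0·+1^1·-1^0 = +1.
Ram(2369851, -7) = {17, 19}; no ℚ_17-point on the conic.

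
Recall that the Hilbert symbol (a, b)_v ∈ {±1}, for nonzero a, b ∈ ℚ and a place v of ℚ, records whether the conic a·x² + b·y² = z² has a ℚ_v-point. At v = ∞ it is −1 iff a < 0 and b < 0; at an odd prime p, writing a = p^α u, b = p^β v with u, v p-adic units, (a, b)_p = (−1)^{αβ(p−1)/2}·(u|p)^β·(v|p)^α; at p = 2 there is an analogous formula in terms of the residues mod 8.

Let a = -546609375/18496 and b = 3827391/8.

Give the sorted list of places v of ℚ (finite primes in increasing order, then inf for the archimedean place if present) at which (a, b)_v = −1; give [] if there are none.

Mod squares: a ≡ -23, b ≡ 9102. Check v ∈ {∞, 2, 3, 5, 13, 17, 23, 29, 37, 41}.
v=5: a=5^6·(≡2), b=5^0·(≡2) mod 5; (2|5)=-1, (2|5)=-1; (−1)^{6·0·2}·(-1)^0·(-1)^6 = +1.
v=∞: -23 < 0 and 9102 > 0  ⇒  (a,b)_∞ = +1.
v=2: v_2(a)=-6, v_2(b)=-3; units ≡ 1, 7 (mod 8); ε·ε+αω+βω = 0·1+-6·0+-3·0 ≡ 0  ⇒  (a,b)_2 = +1.
v=23: a=23^1·(≡17), b=23^0·(≡21) mod 23; (17|23)=-1, (21|23)=-1; (−1)^{1·0·11}·(-1)^0·(-1)^1 = -1.
v=3: a=3^2·(≡1), b=3^1·(≡1) mod 3; (1|3)=+1, (1|3)=+1; (−1)^{2·1·1}·(+1)^1·(+1)^2 = +1.
v=13: a=13^2·(≡9), b=13^0·(≡6) mod 13; (9|13)=+1, (6|13)=-1; (−1)^{2·0·6}·(+1)^0·(-1)^2 = +1.
v=17: a=17^-2·(≡7), b=17^0·(≡12) mod 17; (7|17)=-1, (12|17)=-1; (−1)^{-2·0·8}·(-1)^0·(-1)^-2 = +1.
v=29: a=29^0·(≡20), b=29^2·(≡7) mod 29; (20|29)=+1, (7|29)=+1; (−1)^{0·2·14}·(+1)^2·(+1)^0 = +1.
v=41: a=41^0·(≡33), b=41^1·(≡30) mod 41; (33|41)=+1, (30|41)=-1; (−1)^{0·1·20}·(+1)^1·(-1)^0 = +1.
v=37: a=37^0·(≡31), b=37^1·(≡22) mod 37; (31|37)=-1, (22|37)=-1; (−1)^{0·1·18}·(-1)^1·(-1)^0 = -1.
Ram(-23, 9102) = {23, 37}; no ℚ_23-point on the conic.

[23, 37]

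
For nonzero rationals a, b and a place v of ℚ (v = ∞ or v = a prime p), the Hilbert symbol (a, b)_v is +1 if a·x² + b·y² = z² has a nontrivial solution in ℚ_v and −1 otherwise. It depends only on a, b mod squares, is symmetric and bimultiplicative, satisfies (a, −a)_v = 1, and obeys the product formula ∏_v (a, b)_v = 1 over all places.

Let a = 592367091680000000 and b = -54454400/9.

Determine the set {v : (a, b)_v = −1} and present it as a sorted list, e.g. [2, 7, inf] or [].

[2, 7]

(a, b) ≡ (15470, -34034) mod (ℚ^×)²; places V = {2, 3, 5, 7, 11, 13, 17, ∞}.
(a,b)_11: α=0, u≡1; β=1, v≡2 (mod 11); (1|11)=+1, (2|11)=-1; sign (−1)^0·+1^1·-1^0 = +1.
(a,b)_∞: sgn(15470)=+, sgn(-34034)=−, so +1.
(a,b)_13: α=3, u≡6; β=1, v≡11 (mod 13); (6|13)=-1, (11|13)=-1; sign (−1)^0·-1^1·-1^3 = +1.
(a,b)_7: α=3, u≡6; β=1, v≡6 (mod 7); (6|7)=-1, (6|7)=-1; sign (−1)^1·-1^1·-1^3 = -1.
(a,b)_17: α=3, u≡8; β=1, v≡16 (mod 17); (8|17)=+1, (16|17)=+1; sign (−1)^0·+1^1·+1^3 = +1.
(a,b)_2: α=11, β=7; u≡7, v≡7 (mod 8); ε(u)ε(v)=1·1, αω(v)=11·0, βω(u)=7·0; sum ≡ 1  ⇒  -1.
(a,b)_3: α=0, u≡2; β=-2, v≡1 (mod 3); (2|3)=-1, (1|3)=+1; sign (−1)^0·-1^-2·+1^0 = +1.
(a,b)_5: α=7, u≡4; β=2, v≡1 (mod 5); (4|5)=+1, (1|5)=+1; sign (−1)^0·+1^2·+1^7 = +1.
(15470, -34034 / ℚ) ramifies at {2, 7}: a division algebra.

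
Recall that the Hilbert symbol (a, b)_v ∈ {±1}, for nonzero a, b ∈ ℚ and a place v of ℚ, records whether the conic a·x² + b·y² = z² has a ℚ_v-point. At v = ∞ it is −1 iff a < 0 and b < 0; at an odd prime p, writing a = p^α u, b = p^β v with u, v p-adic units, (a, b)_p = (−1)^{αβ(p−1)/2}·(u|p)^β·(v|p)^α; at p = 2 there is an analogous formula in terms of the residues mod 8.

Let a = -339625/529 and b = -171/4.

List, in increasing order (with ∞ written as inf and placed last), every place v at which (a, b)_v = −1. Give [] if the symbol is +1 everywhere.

Mod squares: a ≡ -13585, b ≡ -19. Check v ∈ {∞, 2, 3, 5, 11, 13, 19, 23}.
v=11: a=11^1·(≡2), b=11^0·(≡4) mod 11; (2|11)=-1, (4|11)=+1; (−1)^{1·0·5}·(-1)^0·(+1)^1 = +1.
v=19: a=19^1·(≡5), b=19^1·(≡12) mod 19; (5|19)=+1, (12|19)=-1; (−1)^{1·1·9}·(+1)^1·(-1)^1 = +1.
v=23: a=23^-2·(≡16), b=23^0·(≡9) mod 23; (16|23)=+1, (9|23)=+1; (−1)^{-2·0·11}·(+1)^0·(+1)^-2 = +1.
v=3: a=3^0·(≡2), b=3^2·(≡2) mod 3; (2|3)=-1, (2|3)=-1; (−1)^{0·2·1}·(-1)^2·(-1)^0 = +1.
v=2: v_2(a)=0, v_2(b)=-2; units ≡ 7, 5 (mod 8); ε·ε+αω+βω = 1·0+0·1+-2·0 ≡ 0  ⇒  (a,b)_2 = +1.
v=5: a=5^3·(≡2), b=5^0·(≡1) mod 5; (2|5)=-1, (1|5)=+1; (−1)^{3·0·2}·(-1)^0·(+1)^3 = +1.
v=∞: -13585 < 0 and -19 < 0  ⇒  (a,b)_∞ = -1.
v=13: a=13^1·(≡2), b=13^0·(≡6) mod 13; (2|13)=-1, (6|13)=-1; (−1)^{1·0·6}·(-1)^0·(-1)^1 = -1.
Ram(-13585, -19) = {13, ∞}; no ℚ_13-point on the conic.

[13, inf]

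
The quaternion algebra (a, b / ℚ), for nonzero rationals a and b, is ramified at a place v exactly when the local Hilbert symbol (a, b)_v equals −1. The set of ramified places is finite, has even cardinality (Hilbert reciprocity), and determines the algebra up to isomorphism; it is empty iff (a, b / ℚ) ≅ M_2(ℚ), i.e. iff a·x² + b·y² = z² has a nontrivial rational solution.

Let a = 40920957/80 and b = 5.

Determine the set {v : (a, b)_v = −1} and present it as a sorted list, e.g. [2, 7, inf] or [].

[5, 7]

Mod squares: a ≡ 385, b ≡ 5. Check v ∈ {∞, 2, 3, 5, 7, 11}.
v=3: a=3^12·(≡1), b=3^0·(≡2) mod 3; (1|3)=+1, (2|3)=-1; (−1)^{12·0·1}·(+1)^0·(-1)^12 = +1.
v=2: v_2(a)=-4, v_2(b)=0; units ≡ 1, 5 (mod 8); ε·ε+αω+βω = 0·0+-4·1+0·0 ≡ 0  ⇒  (a,b)_2 = +1.
v=7: a=7^1·(≡6), b=7^0·(≡5) mod 7; (6|7)=-1, (5|7)=-1; (−1)^{1·0·3}·(-1)^0·(-1)^1 = -1.
v=5: a=5^-1·(≡2), b=5^1·(≡1) mod 5; (2|5)=-1, (1|5)=+1; (−1)^{-1·1·2}·(-1)^1·(+1)^-1 = -1.
v=11: a=11^1·(≡10), b=11^0·(≡5) mod 11; (10|11)=-1, (5|11)=+1; (−1)^{1·0·5}·(-1)^0·(+1)^1 = +1.
v=∞: 385 > 0 and 5 > 0  ⇒  (a,b)_∞ = +1.
|Ram(385, 5)| = 2, even; anisotropic at {5, 7}.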